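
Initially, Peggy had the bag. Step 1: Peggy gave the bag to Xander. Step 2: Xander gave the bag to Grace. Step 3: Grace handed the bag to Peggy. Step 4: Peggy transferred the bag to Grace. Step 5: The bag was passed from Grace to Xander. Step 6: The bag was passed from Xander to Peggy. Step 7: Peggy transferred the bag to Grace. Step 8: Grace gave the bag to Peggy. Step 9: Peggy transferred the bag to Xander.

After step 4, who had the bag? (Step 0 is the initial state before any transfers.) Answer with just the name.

Answer: Grace

Derivation:
Tracking the bag holder through step 4:
After step 0 (start): Peggy
After step 1: Xander
After step 2: Grace
After step 3: Peggy
After step 4: Grace

At step 4, the holder is Grace.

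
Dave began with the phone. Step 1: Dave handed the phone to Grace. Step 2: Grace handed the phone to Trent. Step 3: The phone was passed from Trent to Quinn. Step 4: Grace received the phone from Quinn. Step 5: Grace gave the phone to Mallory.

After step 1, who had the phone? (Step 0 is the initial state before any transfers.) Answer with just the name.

Tracking the phone holder through step 1:
After step 0 (start): Dave
After step 1: Grace

At step 1, the holder is Grace.

Answer: Grace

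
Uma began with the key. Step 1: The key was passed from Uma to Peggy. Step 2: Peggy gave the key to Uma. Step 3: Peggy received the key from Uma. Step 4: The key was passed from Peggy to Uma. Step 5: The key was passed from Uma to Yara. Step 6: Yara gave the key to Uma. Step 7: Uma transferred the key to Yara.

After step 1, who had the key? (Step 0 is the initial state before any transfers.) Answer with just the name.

Answer: Peggy

Derivation:
Tracking the key holder through step 1:
After step 0 (start): Uma
After step 1: Peggy

At step 1, the holder is Peggy.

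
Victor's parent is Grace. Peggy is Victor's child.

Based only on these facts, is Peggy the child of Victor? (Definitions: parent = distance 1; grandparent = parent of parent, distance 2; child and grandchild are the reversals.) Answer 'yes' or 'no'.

Reconstructing the parent chain from the given facts:
  Grace -> Victor -> Peggy
(each arrow means 'parent of the next')
Positions in the chain (0 = top):
  position of Grace: 0
  position of Victor: 1
  position of Peggy: 2

Peggy is at position 2, Victor is at position 1; signed distance (j - i) = -1.
'child' requires j - i = -1. Actual distance is -1, so the relation HOLDS.

Answer: yes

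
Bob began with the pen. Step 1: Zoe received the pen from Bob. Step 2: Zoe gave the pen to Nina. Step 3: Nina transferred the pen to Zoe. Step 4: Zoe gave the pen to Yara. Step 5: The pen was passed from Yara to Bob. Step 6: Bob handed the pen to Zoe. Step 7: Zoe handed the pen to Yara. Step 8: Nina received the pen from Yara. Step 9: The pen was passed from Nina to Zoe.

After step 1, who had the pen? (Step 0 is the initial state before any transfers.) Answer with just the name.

Tracking the pen holder through step 1:
After step 0 (start): Bob
After step 1: Zoe

At step 1, the holder is Zoe.

Answer: Zoe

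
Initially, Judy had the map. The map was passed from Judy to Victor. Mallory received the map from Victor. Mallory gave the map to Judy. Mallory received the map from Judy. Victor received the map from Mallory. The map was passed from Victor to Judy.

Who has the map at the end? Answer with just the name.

Tracking the map through each event:
Start: Judy has the map.
After event 1: Victor has the map.
After event 2: Mallory has the map.
After event 3: Judy has the map.
After event 4: Mallory has the map.
After event 5: Victor has the map.
After event 6: Judy has the map.

Answer: Judy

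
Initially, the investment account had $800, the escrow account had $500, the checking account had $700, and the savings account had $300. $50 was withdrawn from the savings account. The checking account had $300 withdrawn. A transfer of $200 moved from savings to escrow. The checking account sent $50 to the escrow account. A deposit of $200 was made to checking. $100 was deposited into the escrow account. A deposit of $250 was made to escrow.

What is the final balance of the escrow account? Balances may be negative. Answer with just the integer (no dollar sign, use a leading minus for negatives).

Answer: 1100

Derivation:
Tracking account balances step by step:
Start: investment=800, escrow=500, checking=700, savings=300
Event 1 (withdraw 50 from savings): savings: 300 - 50 = 250. Balances: investment=800, escrow=500, checking=700, savings=250
Event 2 (withdraw 300 from checking): checking: 700 - 300 = 400. Balances: investment=800, escrow=500, checking=400, savings=250
Event 3 (transfer 200 savings -> escrow): savings: 250 - 200 = 50, escrow: 500 + 200 = 700. Balances: investment=800, escrow=700, checking=400, savings=50
Event 4 (transfer 50 checking -> escrow): checking: 400 - 50 = 350, escrow: 700 + 50 = 750. Balances: investment=800, escrow=750, checking=350, savings=50
Event 5 (deposit 200 to checking): checking: 350 + 200 = 550. Balances: investment=800, escrow=750, checking=550, savings=50
Event 6 (deposit 100 to escrow): escrow: 750 + 100 = 850. Balances: investment=800, escrow=850, checking=550, savings=50
Event 7 (deposit 250 to escrow): escrow: 850 + 250 = 1100. Balances: investment=800, escrow=1100, checking=550, savings=50

Final balance of escrow: 1100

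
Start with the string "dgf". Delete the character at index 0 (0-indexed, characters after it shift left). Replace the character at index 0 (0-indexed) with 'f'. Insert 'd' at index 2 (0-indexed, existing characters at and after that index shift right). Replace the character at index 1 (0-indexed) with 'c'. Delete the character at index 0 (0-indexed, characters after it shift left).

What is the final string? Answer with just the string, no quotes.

Answer: cd

Derivation:
Applying each edit step by step:
Start: "dgf"
Op 1 (delete idx 0 = 'd'): "dgf" -> "gf"
Op 2 (replace idx 0: 'g' -> 'f'): "gf" -> "ff"
Op 3 (insert 'd' at idx 2): "ff" -> "ffd"
Op 4 (replace idx 1: 'f' -> 'c'): "ffd" -> "fcd"
Op 5 (delete idx 0 = 'f'): "fcd" -> "cd"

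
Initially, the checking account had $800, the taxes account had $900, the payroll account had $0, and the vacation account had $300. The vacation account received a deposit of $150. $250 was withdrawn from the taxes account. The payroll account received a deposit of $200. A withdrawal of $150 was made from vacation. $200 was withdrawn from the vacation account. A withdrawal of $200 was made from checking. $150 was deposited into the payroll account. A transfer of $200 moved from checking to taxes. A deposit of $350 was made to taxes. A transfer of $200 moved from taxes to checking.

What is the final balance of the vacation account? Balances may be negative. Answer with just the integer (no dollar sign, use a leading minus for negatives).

Tracking account balances step by step:
Start: checking=800, taxes=900, payroll=0, vacation=300
Event 1 (deposit 150 to vacation): vacation: 300 + 150 = 450. Balances: checking=800, taxes=900, payroll=0, vacation=450
Event 2 (withdraw 250 from taxes): taxes: 900 - 250 = 650. Balances: checking=800, taxes=650, payroll=0, vacation=450
Event 3 (deposit 200 to payroll): payroll: 0 + 200 = 200. Balances: checking=800, taxes=650, payroll=200, vacation=450
Event 4 (withdraw 150 from vacation): vacation: 450 - 150 = 300. Balances: checking=800, taxes=650, payroll=200, vacation=300
Event 5 (withdraw 200 from vacation): vacation: 300 - 200 = 100. Balances: checking=800, taxes=650, payroll=200, vacation=100
Event 6 (withdraw 200 from checking): checking: 800 - 200 = 600. Balances: checking=600, taxes=650, payroll=200, vacation=100
Event 7 (deposit 150 to payroll): payroll: 200 + 150 = 350. Balances: checking=600, taxes=650, payroll=350, vacation=100
Event 8 (transfer 200 checking -> taxes): checking: 600 - 200 = 400, taxes: 650 + 200 = 850. Balances: checking=400, taxes=850, payroll=350, vacation=100
Event 9 (deposit 350 to taxes): taxes: 850 + 350 = 1200. Balances: checking=400, taxes=1200, payroll=350, vacation=100
Event 10 (transfer 200 taxes -> checking): taxes: 1200 - 200 = 1000, checking: 400 + 200 = 600. Balances: checking=600, taxes=1000, payroll=350, vacation=100

Final balance of vacation: 100

Answer: 100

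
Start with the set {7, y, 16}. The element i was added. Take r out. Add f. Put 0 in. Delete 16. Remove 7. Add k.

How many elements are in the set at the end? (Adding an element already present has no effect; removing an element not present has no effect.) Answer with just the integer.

Tracking the set through each operation:
Start: {16, 7, y}
Event 1 (add i): added. Set: {16, 7, i, y}
Event 2 (remove r): not present, no change. Set: {16, 7, i, y}
Event 3 (add f): added. Set: {16, 7, f, i, y}
Event 4 (add 0): added. Set: {0, 16, 7, f, i, y}
Event 5 (remove 16): removed. Set: {0, 7, f, i, y}
Event 6 (remove 7): removed. Set: {0, f, i, y}
Event 7 (add k): added. Set: {0, f, i, k, y}

Final set: {0, f, i, k, y} (size 5)

Answer: 5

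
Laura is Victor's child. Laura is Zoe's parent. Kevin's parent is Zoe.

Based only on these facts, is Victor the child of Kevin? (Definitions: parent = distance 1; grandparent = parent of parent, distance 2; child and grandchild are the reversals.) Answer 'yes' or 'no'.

Reconstructing the parent chain from the given facts:
  Victor -> Laura -> Zoe -> Kevin
(each arrow means 'parent of the next')
Positions in the chain (0 = top):
  position of Victor: 0
  position of Laura: 1
  position of Zoe: 2
  position of Kevin: 3

Victor is at position 0, Kevin is at position 3; signed distance (j - i) = 3.
'child' requires j - i = -1. Actual distance is 3, so the relation does NOT hold.

Answer: no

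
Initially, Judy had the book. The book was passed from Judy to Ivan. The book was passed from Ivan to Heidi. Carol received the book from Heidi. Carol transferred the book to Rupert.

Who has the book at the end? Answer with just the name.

Tracking the book through each event:
Start: Judy has the book.
After event 1: Ivan has the book.
After event 2: Heidi has the book.
After event 3: Carol has the book.
After event 4: Rupert has the book.

Answer: Rupert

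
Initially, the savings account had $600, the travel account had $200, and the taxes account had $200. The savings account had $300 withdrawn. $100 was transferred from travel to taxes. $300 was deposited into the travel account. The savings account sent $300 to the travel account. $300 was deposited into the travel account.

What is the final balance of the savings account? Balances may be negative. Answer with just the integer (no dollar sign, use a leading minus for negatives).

Answer: 0

Derivation:
Tracking account balances step by step:
Start: savings=600, travel=200, taxes=200
Event 1 (withdraw 300 from savings): savings: 600 - 300 = 300. Balances: savings=300, travel=200, taxes=200
Event 2 (transfer 100 travel -> taxes): travel: 200 - 100 = 100, taxes: 200 + 100 = 300. Balances: savings=300, travel=100, taxes=300
Event 3 (deposit 300 to travel): travel: 100 + 300 = 400. Balances: savings=300, travel=400, taxes=300
Event 4 (transfer 300 savings -> travel): savings: 300 - 300 = 0, travel: 400 + 300 = 700. Balances: savings=0, travel=700, taxes=300
Event 5 (deposit 300 to travel): travel: 700 + 300 = 1000. Balances: savings=0, travel=1000, taxes=300

Final balance of savings: 0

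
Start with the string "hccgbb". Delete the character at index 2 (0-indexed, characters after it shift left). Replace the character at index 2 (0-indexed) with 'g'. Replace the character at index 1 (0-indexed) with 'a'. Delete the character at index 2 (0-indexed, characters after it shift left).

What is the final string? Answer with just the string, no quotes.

Answer: habb

Derivation:
Applying each edit step by step:
Start: "hccgbb"
Op 1 (delete idx 2 = 'c'): "hccgbb" -> "hcgbb"
Op 2 (replace idx 2: 'g' -> 'g'): "hcgbb" -> "hcgbb"
Op 3 (replace idx 1: 'c' -> 'a'): "hcgbb" -> "hagbb"
Op 4 (delete idx 2 = 'g'): "hagbb" -> "habb"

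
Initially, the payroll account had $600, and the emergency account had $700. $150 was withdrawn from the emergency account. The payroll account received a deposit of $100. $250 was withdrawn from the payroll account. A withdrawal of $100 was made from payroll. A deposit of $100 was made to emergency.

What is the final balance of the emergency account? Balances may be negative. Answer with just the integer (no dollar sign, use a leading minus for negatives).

Answer: 650

Derivation:
Tracking account balances step by step:
Start: payroll=600, emergency=700
Event 1 (withdraw 150 from emergency): emergency: 700 - 150 = 550. Balances: payroll=600, emergency=550
Event 2 (deposit 100 to payroll): payroll: 600 + 100 = 700. Balances: payroll=700, emergency=550
Event 3 (withdraw 250 from payroll): payroll: 700 - 250 = 450. Balances: payroll=450, emergency=550
Event 4 (withdraw 100 from payroll): payroll: 450 - 100 = 350. Balances: payroll=350, emergency=550
Event 5 (deposit 100 to emergency): emergency: 550 + 100 = 650. Balances: payroll=350, emergency=650

Final balance of emergency: 650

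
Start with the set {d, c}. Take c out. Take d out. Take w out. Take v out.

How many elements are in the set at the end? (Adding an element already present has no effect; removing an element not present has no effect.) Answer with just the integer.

Answer: 0

Derivation:
Tracking the set through each operation:
Start: {c, d}
Event 1 (remove c): removed. Set: {d}
Event 2 (remove d): removed. Set: {}
Event 3 (remove w): not present, no change. Set: {}
Event 4 (remove v): not present, no change. Set: {}

Final set: {} (size 0)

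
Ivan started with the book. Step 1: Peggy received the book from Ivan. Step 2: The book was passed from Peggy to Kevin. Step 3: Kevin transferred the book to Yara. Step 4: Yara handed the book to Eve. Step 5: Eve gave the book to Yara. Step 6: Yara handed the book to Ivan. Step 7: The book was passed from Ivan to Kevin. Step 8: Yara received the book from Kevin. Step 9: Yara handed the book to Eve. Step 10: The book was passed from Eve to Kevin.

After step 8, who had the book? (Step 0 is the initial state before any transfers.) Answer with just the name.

Answer: Yara

Derivation:
Tracking the book holder through step 8:
After step 0 (start): Ivan
After step 1: Peggy
After step 2: Kevin
After step 3: Yara
After step 4: Eve
After step 5: Yara
After step 6: Ivan
After step 7: Kevin
After step 8: Yara

At step 8, the holder is Yara.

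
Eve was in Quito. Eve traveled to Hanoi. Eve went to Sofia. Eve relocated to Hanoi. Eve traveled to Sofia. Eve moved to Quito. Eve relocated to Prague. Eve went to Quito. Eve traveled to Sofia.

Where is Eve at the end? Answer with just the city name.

Tracking Eve's location:
Start: Eve is in Quito.
After move 1: Quito -> Hanoi. Eve is in Hanoi.
After move 2: Hanoi -> Sofia. Eve is in Sofia.
After move 3: Sofia -> Hanoi. Eve is in Hanoi.
After move 4: Hanoi -> Sofia. Eve is in Sofia.
After move 5: Sofia -> Quito. Eve is in Quito.
After move 6: Quito -> Prague. Eve is in Prague.
After move 7: Prague -> Quito. Eve is in Quito.
After move 8: Quito -> Sofia. Eve is in Sofia.

Answer: Sofia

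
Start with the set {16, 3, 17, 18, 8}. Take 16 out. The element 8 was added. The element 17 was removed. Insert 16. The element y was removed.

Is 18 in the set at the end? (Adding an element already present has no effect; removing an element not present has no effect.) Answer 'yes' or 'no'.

Tracking the set through each operation:
Start: {16, 17, 18, 3, 8}
Event 1 (remove 16): removed. Set: {17, 18, 3, 8}
Event 2 (add 8): already present, no change. Set: {17, 18, 3, 8}
Event 3 (remove 17): removed. Set: {18, 3, 8}
Event 4 (add 16): added. Set: {16, 18, 3, 8}
Event 5 (remove y): not present, no change. Set: {16, 18, 3, 8}

Final set: {16, 18, 3, 8} (size 4)
18 is in the final set.

Answer: yes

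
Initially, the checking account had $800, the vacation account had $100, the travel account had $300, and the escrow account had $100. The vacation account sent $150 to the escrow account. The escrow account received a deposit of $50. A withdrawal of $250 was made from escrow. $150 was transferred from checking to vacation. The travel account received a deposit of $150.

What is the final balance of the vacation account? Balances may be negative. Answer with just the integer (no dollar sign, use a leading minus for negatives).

Tracking account balances step by step:
Start: checking=800, vacation=100, travel=300, escrow=100
Event 1 (transfer 150 vacation -> escrow): vacation: 100 - 150 = -50, escrow: 100 + 150 = 250. Balances: checking=800, vacation=-50, travel=300, escrow=250
Event 2 (deposit 50 to escrow): escrow: 250 + 50 = 300. Balances: checking=800, vacation=-50, travel=300, escrow=300
Event 3 (withdraw 250 from escrow): escrow: 300 - 250 = 50. Balances: checking=800, vacation=-50, travel=300, escrow=50
Event 4 (transfer 150 checking -> vacation): checking: 800 - 150 = 650, vacation: -50 + 150 = 100. Balances: checking=650, vacation=100, travel=300, escrow=50
Event 5 (deposit 150 to travel): travel: 300 + 150 = 450. Balances: checking=650, vacation=100, travel=450, escrow=50

Final balance of vacation: 100

Answer: 100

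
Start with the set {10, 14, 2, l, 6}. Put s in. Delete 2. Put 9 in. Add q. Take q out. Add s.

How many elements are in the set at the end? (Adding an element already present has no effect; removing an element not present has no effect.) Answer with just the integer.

Tracking the set through each operation:
Start: {10, 14, 2, 6, l}
Event 1 (add s): added. Set: {10, 14, 2, 6, l, s}
Event 2 (remove 2): removed. Set: {10, 14, 6, l, s}
Event 3 (add 9): added. Set: {10, 14, 6, 9, l, s}
Event 4 (add q): added. Set: {10, 14, 6, 9, l, q, s}
Event 5 (remove q): removed. Set: {10, 14, 6, 9, l, s}
Event 6 (add s): already present, no change. Set: {10, 14, 6, 9, l, s}

Final set: {10, 14, 6, 9, l, s} (size 6)

Answer: 6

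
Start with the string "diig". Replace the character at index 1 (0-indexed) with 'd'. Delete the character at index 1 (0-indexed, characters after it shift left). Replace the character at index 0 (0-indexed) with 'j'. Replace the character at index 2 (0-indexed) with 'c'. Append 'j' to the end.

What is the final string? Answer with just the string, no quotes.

Applying each edit step by step:
Start: "diig"
Op 1 (replace idx 1: 'i' -> 'd'): "diig" -> "ddig"
Op 2 (delete idx 1 = 'd'): "ddig" -> "dig"
Op 3 (replace idx 0: 'd' -> 'j'): "dig" -> "jig"
Op 4 (replace idx 2: 'g' -> 'c'): "jig" -> "jic"
Op 5 (append 'j'): "jic" -> "jicj"

Answer: jicj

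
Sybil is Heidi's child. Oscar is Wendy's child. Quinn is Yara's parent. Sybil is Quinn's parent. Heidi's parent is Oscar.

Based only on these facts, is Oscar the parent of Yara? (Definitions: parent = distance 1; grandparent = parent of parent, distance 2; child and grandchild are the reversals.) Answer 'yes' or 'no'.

Answer: no

Derivation:
Reconstructing the parent chain from the given facts:
  Wendy -> Oscar -> Heidi -> Sybil -> Quinn -> Yara
(each arrow means 'parent of the next')
Positions in the chain (0 = top):
  position of Wendy: 0
  position of Oscar: 1
  position of Heidi: 2
  position of Sybil: 3
  position of Quinn: 4
  position of Yara: 5

Oscar is at position 1, Yara is at position 5; signed distance (j - i) = 4.
'parent' requires j - i = 1. Actual distance is 4, so the relation does NOT hold.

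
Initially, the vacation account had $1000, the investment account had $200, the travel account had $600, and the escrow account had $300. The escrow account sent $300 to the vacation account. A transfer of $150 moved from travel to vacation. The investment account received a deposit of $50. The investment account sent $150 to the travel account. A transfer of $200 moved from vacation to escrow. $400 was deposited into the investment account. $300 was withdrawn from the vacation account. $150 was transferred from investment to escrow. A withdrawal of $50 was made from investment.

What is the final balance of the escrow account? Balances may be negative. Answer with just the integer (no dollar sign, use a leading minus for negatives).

Tracking account balances step by step:
Start: vacation=1000, investment=200, travel=600, escrow=300
Event 1 (transfer 300 escrow -> vacation): escrow: 300 - 300 = 0, vacation: 1000 + 300 = 1300. Balances: vacation=1300, investment=200, travel=600, escrow=0
Event 2 (transfer 150 travel -> vacation): travel: 600 - 150 = 450, vacation: 1300 + 150 = 1450. Balances: vacation=1450, investment=200, travel=450, escrow=0
Event 3 (deposit 50 to investment): investment: 200 + 50 = 250. Balances: vacation=1450, investment=250, travel=450, escrow=0
Event 4 (transfer 150 investment -> travel): investment: 250 - 150 = 100, travel: 450 + 150 = 600. Balances: vacation=1450, investment=100, travel=600, escrow=0
Event 5 (transfer 200 vacation -> escrow): vacation: 1450 - 200 = 1250, escrow: 0 + 200 = 200. Balances: vacation=1250, investment=100, travel=600, escrow=200
Event 6 (deposit 400 to investment): investment: 100 + 400 = 500. Balances: vacation=1250, investment=500, travel=600, escrow=200
Event 7 (withdraw 300 from vacation): vacation: 1250 - 300 = 950. Balances: vacation=950, investment=500, travel=600, escrow=200
Event 8 (transfer 150 investment -> escrow): investment: 500 - 150 = 350, escrow: 200 + 150 = 350. Balances: vacation=950, investment=350, travel=600, escrow=350
Event 9 (withdraw 50 from investment): investment: 350 - 50 = 300. Balances: vacation=950, investment=300, travel=600, escrow=350

Final balance of escrow: 350

Answer: 350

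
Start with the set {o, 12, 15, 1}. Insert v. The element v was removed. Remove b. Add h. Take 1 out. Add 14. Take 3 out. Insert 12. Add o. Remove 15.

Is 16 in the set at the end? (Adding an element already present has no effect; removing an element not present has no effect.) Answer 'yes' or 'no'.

Answer: no

Derivation:
Tracking the set through each operation:
Start: {1, 12, 15, o}
Event 1 (add v): added. Set: {1, 12, 15, o, v}
Event 2 (remove v): removed. Set: {1, 12, 15, o}
Event 3 (remove b): not present, no change. Set: {1, 12, 15, o}
Event 4 (add h): added. Set: {1, 12, 15, h, o}
Event 5 (remove 1): removed. Set: {12, 15, h, o}
Event 6 (add 14): added. Set: {12, 14, 15, h, o}
Event 7 (remove 3): not present, no change. Set: {12, 14, 15, h, o}
Event 8 (add 12): already present, no change. Set: {12, 14, 15, h, o}
Event 9 (add o): already present, no change. Set: {12, 14, 15, h, o}
Event 10 (remove 15): removed. Set: {12, 14, h, o}

Final set: {12, 14, h, o} (size 4)
16 is NOT in the final set.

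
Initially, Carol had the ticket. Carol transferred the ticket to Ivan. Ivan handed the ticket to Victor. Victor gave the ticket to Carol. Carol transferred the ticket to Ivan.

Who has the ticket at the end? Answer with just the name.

Tracking the ticket through each event:
Start: Carol has the ticket.
After event 1: Ivan has the ticket.
After event 2: Victor has the ticket.
After event 3: Carol has the ticket.
After event 4: Ivan has the ticket.

Answer: Ivan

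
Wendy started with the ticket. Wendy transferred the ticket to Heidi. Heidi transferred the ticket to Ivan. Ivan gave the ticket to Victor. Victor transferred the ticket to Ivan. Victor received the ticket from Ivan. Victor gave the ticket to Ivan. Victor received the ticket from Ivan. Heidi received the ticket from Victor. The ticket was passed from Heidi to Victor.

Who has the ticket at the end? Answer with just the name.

Tracking the ticket through each event:
Start: Wendy has the ticket.
After event 1: Heidi has the ticket.
After event 2: Ivan has the ticket.
After event 3: Victor has the ticket.
After event 4: Ivan has the ticket.
After event 5: Victor has the ticket.
After event 6: Ivan has the ticket.
After event 7: Victor has the ticket.
After event 8: Heidi has the ticket.
After event 9: Victor has the ticket.

Answer: Victor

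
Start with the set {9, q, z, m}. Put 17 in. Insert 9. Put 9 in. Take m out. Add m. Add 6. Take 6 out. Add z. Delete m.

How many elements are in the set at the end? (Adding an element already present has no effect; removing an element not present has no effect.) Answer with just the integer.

Answer: 4

Derivation:
Tracking the set through each operation:
Start: {9, m, q, z}
Event 1 (add 17): added. Set: {17, 9, m, q, z}
Event 2 (add 9): already present, no change. Set: {17, 9, m, q, z}
Event 3 (add 9): already present, no change. Set: {17, 9, m, q, z}
Event 4 (remove m): removed. Set: {17, 9, q, z}
Event 5 (add m): added. Set: {17, 9, m, q, z}
Event 6 (add 6): added. Set: {17, 6, 9, m, q, z}
Event 7 (remove 6): removed. Set: {17, 9, m, q, z}
Event 8 (add z): already present, no change. Set: {17, 9, m, q, z}
Event 9 (remove m): removed. Set: {17, 9, q, z}

Final set: {17, 9, q, z} (size 4)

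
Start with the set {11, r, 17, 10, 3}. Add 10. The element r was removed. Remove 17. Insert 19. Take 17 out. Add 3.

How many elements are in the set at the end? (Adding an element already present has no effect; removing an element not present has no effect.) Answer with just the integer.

Tracking the set through each operation:
Start: {10, 11, 17, 3, r}
Event 1 (add 10): already present, no change. Set: {10, 11, 17, 3, r}
Event 2 (remove r): removed. Set: {10, 11, 17, 3}
Event 3 (remove 17): removed. Set: {10, 11, 3}
Event 4 (add 19): added. Set: {10, 11, 19, 3}
Event 5 (remove 17): not present, no change. Set: {10, 11, 19, 3}
Event 6 (add 3): already present, no change. Set: {10, 11, 19, 3}

Final set: {10, 11, 19, 3} (size 4)

Answer: 4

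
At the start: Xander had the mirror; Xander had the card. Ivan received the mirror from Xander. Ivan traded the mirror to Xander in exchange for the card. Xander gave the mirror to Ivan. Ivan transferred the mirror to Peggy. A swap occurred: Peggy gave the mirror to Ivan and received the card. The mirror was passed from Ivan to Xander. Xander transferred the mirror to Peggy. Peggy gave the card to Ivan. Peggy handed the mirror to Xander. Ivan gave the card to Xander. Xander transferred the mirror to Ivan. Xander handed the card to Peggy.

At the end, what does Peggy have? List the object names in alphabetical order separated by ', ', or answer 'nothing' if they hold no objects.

Tracking all object holders:
Start: mirror:Xander, card:Xander
Event 1 (give mirror: Xander -> Ivan). State: mirror:Ivan, card:Xander
Event 2 (swap mirror<->card: now mirror:Xander, card:Ivan). State: mirror:Xander, card:Ivan
Event 3 (give mirror: Xander -> Ivan). State: mirror:Ivan, card:Ivan
Event 4 (give mirror: Ivan -> Peggy). State: mirror:Peggy, card:Ivan
Event 5 (swap mirror<->card: now mirror:Ivan, card:Peggy). State: mirror:Ivan, card:Peggy
Event 6 (give mirror: Ivan -> Xander). State: mirror:Xander, card:Peggy
Event 7 (give mirror: Xander -> Peggy). State: mirror:Peggy, card:Peggy
Event 8 (give card: Peggy -> Ivan). State: mirror:Peggy, card:Ivan
Event 9 (give mirror: Peggy -> Xander). State: mirror:Xander, card:Ivan
Event 10 (give card: Ivan -> Xander). State: mirror:Xander, card:Xander
Event 11 (give mirror: Xander -> Ivan). State: mirror:Ivan, card:Xander
Event 12 (give card: Xander -> Peggy). State: mirror:Ivan, card:Peggy

Final state: mirror:Ivan, card:Peggy
Peggy holds: card.

Answer: card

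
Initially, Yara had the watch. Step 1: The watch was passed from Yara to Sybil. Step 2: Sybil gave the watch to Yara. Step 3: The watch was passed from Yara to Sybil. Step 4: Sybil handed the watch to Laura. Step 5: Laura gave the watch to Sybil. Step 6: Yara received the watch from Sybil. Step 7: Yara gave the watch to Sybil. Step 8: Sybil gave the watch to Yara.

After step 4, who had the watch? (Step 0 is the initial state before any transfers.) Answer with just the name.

Tracking the watch holder through step 4:
After step 0 (start): Yara
After step 1: Sybil
After step 2: Yara
After step 3: Sybil
After step 4: Laura

At step 4, the holder is Laura.

Answer: Laura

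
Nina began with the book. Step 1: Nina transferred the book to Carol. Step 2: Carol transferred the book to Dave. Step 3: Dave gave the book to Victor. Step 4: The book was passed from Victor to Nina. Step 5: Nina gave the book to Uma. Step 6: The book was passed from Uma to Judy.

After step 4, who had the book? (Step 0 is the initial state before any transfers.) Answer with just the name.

Answer: Nina

Derivation:
Tracking the book holder through step 4:
After step 0 (start): Nina
After step 1: Carol
After step 2: Dave
After step 3: Victor
After step 4: Nina

At step 4, the holder is Nina.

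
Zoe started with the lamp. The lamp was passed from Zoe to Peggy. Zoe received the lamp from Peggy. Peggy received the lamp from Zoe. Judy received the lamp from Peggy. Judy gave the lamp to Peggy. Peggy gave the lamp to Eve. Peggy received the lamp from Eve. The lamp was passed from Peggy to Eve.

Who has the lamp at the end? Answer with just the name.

Answer: Eve

Derivation:
Tracking the lamp through each event:
Start: Zoe has the lamp.
After event 1: Peggy has the lamp.
After event 2: Zoe has the lamp.
After event 3: Peggy has the lamp.
After event 4: Judy has the lamp.
After event 5: Peggy has the lamp.
After event 6: Eve has the lamp.
After event 7: Peggy has the lamp.
After event 8: Eve has the lamp.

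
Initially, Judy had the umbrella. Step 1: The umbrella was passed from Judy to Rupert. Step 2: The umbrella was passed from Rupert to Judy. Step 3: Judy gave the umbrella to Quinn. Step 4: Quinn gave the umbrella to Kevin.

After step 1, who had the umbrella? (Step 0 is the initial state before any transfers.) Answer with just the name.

Answer: Rupert

Derivation:
Tracking the umbrella holder through step 1:
After step 0 (start): Judy
After step 1: Rupert

At step 1, the holder is Rupert.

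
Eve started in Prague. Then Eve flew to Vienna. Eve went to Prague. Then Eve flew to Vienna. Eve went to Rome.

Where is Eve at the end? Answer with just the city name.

Answer: Rome

Derivation:
Tracking Eve's location:
Start: Eve is in Prague.
After move 1: Prague -> Vienna. Eve is in Vienna.
After move 2: Vienna -> Prague. Eve is in Prague.
After move 3: Prague -> Vienna. Eve is in Vienna.
After move 4: Vienna -> Rome. Eve is in Rome.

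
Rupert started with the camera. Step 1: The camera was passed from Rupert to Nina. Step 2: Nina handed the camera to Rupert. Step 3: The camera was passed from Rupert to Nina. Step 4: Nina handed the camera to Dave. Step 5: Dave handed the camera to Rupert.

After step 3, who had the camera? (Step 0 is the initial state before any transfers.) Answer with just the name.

Answer: Nina

Derivation:
Tracking the camera holder through step 3:
After step 0 (start): Rupert
After step 1: Nina
After step 2: Rupert
After step 3: Nina

At step 3, the holder is Nina.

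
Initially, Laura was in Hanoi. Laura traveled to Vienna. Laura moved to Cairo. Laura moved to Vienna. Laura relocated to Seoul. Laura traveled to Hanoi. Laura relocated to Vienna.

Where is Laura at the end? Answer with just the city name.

Tracking Laura's location:
Start: Laura is in Hanoi.
After move 1: Hanoi -> Vienna. Laura is in Vienna.
After move 2: Vienna -> Cairo. Laura is in Cairo.
After move 3: Cairo -> Vienna. Laura is in Vienna.
After move 4: Vienna -> Seoul. Laura is in Seoul.
After move 5: Seoul -> Hanoi. Laura is in Hanoi.
After move 6: Hanoi -> Vienna. Laura is in Vienna.

Answer: Vienna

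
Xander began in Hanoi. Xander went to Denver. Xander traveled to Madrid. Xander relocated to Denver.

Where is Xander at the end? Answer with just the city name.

Tracking Xander's location:
Start: Xander is in Hanoi.
After move 1: Hanoi -> Denver. Xander is in Denver.
After move 2: Denver -> Madrid. Xander is in Madrid.
After move 3: Madrid -> Denver. Xander is in Denver.

Answer: Denver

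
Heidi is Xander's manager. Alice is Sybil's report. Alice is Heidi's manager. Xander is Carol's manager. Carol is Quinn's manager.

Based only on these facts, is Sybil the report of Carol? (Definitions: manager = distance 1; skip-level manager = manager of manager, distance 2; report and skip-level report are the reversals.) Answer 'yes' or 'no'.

Answer: no

Derivation:
Reconstructing the manager chain from the given facts:
  Sybil -> Alice -> Heidi -> Xander -> Carol -> Quinn
(each arrow means 'manager of the next')
Positions in the chain (0 = top):
  position of Sybil: 0
  position of Alice: 1
  position of Heidi: 2
  position of Xander: 3
  position of Carol: 4
  position of Quinn: 5

Sybil is at position 0, Carol is at position 4; signed distance (j - i) = 4.
'report' requires j - i = -1. Actual distance is 4, so the relation does NOT hold.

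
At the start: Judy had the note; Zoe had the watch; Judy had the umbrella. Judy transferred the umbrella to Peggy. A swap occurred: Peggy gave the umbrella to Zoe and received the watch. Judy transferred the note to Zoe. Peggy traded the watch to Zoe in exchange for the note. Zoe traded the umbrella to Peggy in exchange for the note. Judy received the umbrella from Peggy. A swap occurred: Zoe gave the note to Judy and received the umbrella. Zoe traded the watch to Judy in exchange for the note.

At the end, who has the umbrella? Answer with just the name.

Tracking all object holders:
Start: note:Judy, watch:Zoe, umbrella:Judy
Event 1 (give umbrella: Judy -> Peggy). State: note:Judy, watch:Zoe, umbrella:Peggy
Event 2 (swap umbrella<->watch: now umbrella:Zoe, watch:Peggy). State: note:Judy, watch:Peggy, umbrella:Zoe
Event 3 (give note: Judy -> Zoe). State: note:Zoe, watch:Peggy, umbrella:Zoe
Event 4 (swap watch<->note: now watch:Zoe, note:Peggy). State: note:Peggy, watch:Zoe, umbrella:Zoe
Event 5 (swap umbrella<->note: now umbrella:Peggy, note:Zoe). State: note:Zoe, watch:Zoe, umbrella:Peggy
Event 6 (give umbrella: Peggy -> Judy). State: note:Zoe, watch:Zoe, umbrella:Judy
Event 7 (swap note<->umbrella: now note:Judy, umbrella:Zoe). State: note:Judy, watch:Zoe, umbrella:Zoe
Event 8 (swap watch<->note: now watch:Judy, note:Zoe). State: note:Zoe, watch:Judy, umbrella:Zoe

Final state: note:Zoe, watch:Judy, umbrella:Zoe
The umbrella is held by Zoe.

Answer: Zoe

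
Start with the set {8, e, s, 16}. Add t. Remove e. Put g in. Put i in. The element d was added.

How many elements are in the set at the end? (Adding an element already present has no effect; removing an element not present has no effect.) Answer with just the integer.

Tracking the set through each operation:
Start: {16, 8, e, s}
Event 1 (add t): added. Set: {16, 8, e, s, t}
Event 2 (remove e): removed. Set: {16, 8, s, t}
Event 3 (add g): added. Set: {16, 8, g, s, t}
Event 4 (add i): added. Set: {16, 8, g, i, s, t}
Event 5 (add d): added. Set: {16, 8, d, g, i, s, t}

Final set: {16, 8, d, g, i, s, t} (size 7)

Answer: 7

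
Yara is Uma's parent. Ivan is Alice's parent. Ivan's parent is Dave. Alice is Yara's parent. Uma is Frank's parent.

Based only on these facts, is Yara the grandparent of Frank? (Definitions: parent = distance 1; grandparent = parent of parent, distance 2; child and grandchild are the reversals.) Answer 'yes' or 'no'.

Answer: yes

Derivation:
Reconstructing the parent chain from the given facts:
  Dave -> Ivan -> Alice -> Yara -> Uma -> Frank
(each arrow means 'parent of the next')
Positions in the chain (0 = top):
  position of Dave: 0
  position of Ivan: 1
  position of Alice: 2
  position of Yara: 3
  position of Uma: 4
  position of Frank: 5

Yara is at position 3, Frank is at position 5; signed distance (j - i) = 2.
'grandparent' requires j - i = 2. Actual distance is 2, so the relation HOLDS.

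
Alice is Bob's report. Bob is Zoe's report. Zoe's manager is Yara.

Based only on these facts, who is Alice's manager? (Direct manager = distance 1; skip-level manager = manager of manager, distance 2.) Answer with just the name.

Reconstructing the manager chain from the given facts:
  Yara -> Zoe -> Bob -> Alice
(each arrow means 'manager of the next')
Positions in the chain (0 = top):
  position of Yara: 0
  position of Zoe: 1
  position of Bob: 2
  position of Alice: 3

Alice is at position 3; the manager is 1 step up the chain, i.e. position 2: Bob.

Answer: Bob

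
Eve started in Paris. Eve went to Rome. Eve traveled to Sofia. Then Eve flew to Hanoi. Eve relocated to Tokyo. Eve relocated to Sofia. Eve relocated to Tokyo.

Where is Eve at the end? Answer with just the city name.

Tracking Eve's location:
Start: Eve is in Paris.
After move 1: Paris -> Rome. Eve is in Rome.
After move 2: Rome -> Sofia. Eve is in Sofia.
After move 3: Sofia -> Hanoi. Eve is in Hanoi.
After move 4: Hanoi -> Tokyo. Eve is in Tokyo.
After move 5: Tokyo -> Sofia. Eve is in Sofia.
After move 6: Sofia -> Tokyo. Eve is in Tokyo.

Answer: Tokyo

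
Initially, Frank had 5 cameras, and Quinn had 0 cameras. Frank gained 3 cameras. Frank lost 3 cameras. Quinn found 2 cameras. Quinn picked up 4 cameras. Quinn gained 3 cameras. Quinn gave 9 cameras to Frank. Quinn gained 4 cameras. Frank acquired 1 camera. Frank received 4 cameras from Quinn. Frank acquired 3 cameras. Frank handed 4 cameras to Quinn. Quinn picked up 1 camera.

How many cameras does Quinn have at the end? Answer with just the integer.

Tracking counts step by step:
Start: Frank=5, Quinn=0
Event 1 (Frank +3): Frank: 5 -> 8. State: Frank=8, Quinn=0
Event 2 (Frank -3): Frank: 8 -> 5. State: Frank=5, Quinn=0
Event 3 (Quinn +2): Quinn: 0 -> 2. State: Frank=5, Quinn=2
Event 4 (Quinn +4): Quinn: 2 -> 6. State: Frank=5, Quinn=6
Event 5 (Quinn +3): Quinn: 6 -> 9. State: Frank=5, Quinn=9
Event 6 (Quinn -> Frank, 9): Quinn: 9 -> 0, Frank: 5 -> 14. State: Frank=14, Quinn=0
Event 7 (Quinn +4): Quinn: 0 -> 4. State: Frank=14, Quinn=4
Event 8 (Frank +1): Frank: 14 -> 15. State: Frank=15, Quinn=4
Event 9 (Quinn -> Frank, 4): Quinn: 4 -> 0, Frank: 15 -> 19. State: Frank=19, Quinn=0
Event 10 (Frank +3): Frank: 19 -> 22. State: Frank=22, Quinn=0
Event 11 (Frank -> Quinn, 4): Frank: 22 -> 18, Quinn: 0 -> 4. State: Frank=18, Quinn=4
Event 12 (Quinn +1): Quinn: 4 -> 5. State: Frank=18, Quinn=5

Quinn's final count: 5

Answer: 5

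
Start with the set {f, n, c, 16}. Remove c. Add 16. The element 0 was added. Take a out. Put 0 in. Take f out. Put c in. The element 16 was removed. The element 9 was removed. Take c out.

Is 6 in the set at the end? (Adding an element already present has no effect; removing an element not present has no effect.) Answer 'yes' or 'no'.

Tracking the set through each operation:
Start: {16, c, f, n}
Event 1 (remove c): removed. Set: {16, f, n}
Event 2 (add 16): already present, no change. Set: {16, f, n}
Event 3 (add 0): added. Set: {0, 16, f, n}
Event 4 (remove a): not present, no change. Set: {0, 16, f, n}
Event 5 (add 0): already present, no change. Set: {0, 16, f, n}
Event 6 (remove f): removed. Set: {0, 16, n}
Event 7 (add c): added. Set: {0, 16, c, n}
Event 8 (remove 16): removed. Set: {0, c, n}
Event 9 (remove 9): not present, no change. Set: {0, c, n}
Event 10 (remove c): removed. Set: {0, n}

Final set: {0, n} (size 2)
6 is NOT in the final set.

Answer: no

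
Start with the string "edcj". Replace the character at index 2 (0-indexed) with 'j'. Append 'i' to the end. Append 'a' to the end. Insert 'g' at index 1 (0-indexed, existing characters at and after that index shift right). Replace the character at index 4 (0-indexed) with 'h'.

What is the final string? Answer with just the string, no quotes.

Answer: egdjhia

Derivation:
Applying each edit step by step:
Start: "edcj"
Op 1 (replace idx 2: 'c' -> 'j'): "edcj" -> "edjj"
Op 2 (append 'i'): "edjj" -> "edjji"
Op 3 (append 'a'): "edjji" -> "edjjia"
Op 4 (insert 'g' at idx 1): "edjjia" -> "egdjjia"
Op 5 (replace idx 4: 'j' -> 'h'): "egdjjia" -> "egdjhia"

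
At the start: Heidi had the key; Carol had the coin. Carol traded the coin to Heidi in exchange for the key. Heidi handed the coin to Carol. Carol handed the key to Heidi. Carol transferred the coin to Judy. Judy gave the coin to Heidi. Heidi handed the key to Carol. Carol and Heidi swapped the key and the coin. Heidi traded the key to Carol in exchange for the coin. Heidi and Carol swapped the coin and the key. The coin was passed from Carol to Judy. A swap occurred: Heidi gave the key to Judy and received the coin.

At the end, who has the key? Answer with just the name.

Answer: Judy

Derivation:
Tracking all object holders:
Start: key:Heidi, coin:Carol
Event 1 (swap coin<->key: now coin:Heidi, key:Carol). State: key:Carol, coin:Heidi
Event 2 (give coin: Heidi -> Carol). State: key:Carol, coin:Carol
Event 3 (give key: Carol -> Heidi). State: key:Heidi, coin:Carol
Event 4 (give coin: Carol -> Judy). State: key:Heidi, coin:Judy
Event 5 (give coin: Judy -> Heidi). State: key:Heidi, coin:Heidi
Event 6 (give key: Heidi -> Carol). State: key:Carol, coin:Heidi
Event 7 (swap key<->coin: now key:Heidi, coin:Carol). State: key:Heidi, coin:Carol
Event 8 (swap key<->coin: now key:Carol, coin:Heidi). State: key:Carol, coin:Heidi
Event 9 (swap coin<->key: now coin:Carol, key:Heidi). State: key:Heidi, coin:Carol
Event 10 (give coin: Carol -> Judy). State: key:Heidi, coin:Judy
Event 11 (swap key<->coin: now key:Judy, coin:Heidi). State: key:Judy, coin:Heidi

Final state: key:Judy, coin:Heidi
The key is held by Judy.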